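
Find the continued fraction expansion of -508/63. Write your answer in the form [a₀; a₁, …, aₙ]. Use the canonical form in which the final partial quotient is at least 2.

-508 = -9·63 + 59, so a_0 = -9
63 = 1·59 + 4, so a_1 = 1
59 = 14·4 + 3, so a_2 = 14
4 = 1·3 + 1, so a_3 = 1
3 = 3·1 + 0, so a_4 = 3

[-9; 1, 14, 1, 3]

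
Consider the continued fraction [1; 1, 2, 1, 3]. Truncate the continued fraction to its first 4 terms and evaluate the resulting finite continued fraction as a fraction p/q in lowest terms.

a_0 = 1: 1/1
a_1 = 1: 2/1
a_2 = 2: 5/3
a_3 = 1: 7/4

7/4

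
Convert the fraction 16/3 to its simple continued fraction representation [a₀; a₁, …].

[5; 3]

Apply division with remainder until the remainder is 0:
16 ÷ 3 → quotient 5, remainder 1
3 ÷ 1 → quotient 3, remainder 0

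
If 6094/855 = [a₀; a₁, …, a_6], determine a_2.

⌊6094/855⌋ = 7, remainder 109
⌊855/109⌋ = 7, remainder 92
⌊109/92⌋ = 1, remainder 17

1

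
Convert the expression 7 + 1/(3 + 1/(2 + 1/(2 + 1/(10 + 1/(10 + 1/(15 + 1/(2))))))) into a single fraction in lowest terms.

Start with 2.
15 + 1/(2/1) = 15 + 1/2 = 31/2
10 + 1/(31/2) = 10 + 2/31 = 312/31
10 + 1/(312/31) = 10 + 31/312 = 3151/312
2 + 1/(3151/312) = 2 + 312/3151 = 6614/3151
2 + 1/(6614/3151) = 2 + 3151/6614 = 16379/6614
3 + 1/(16379/6614) = 3 + 6614/16379 = 55751/16379
7 + 1/(55751/16379) = 7 + 16379/55751 = 406636/55751

406636/55751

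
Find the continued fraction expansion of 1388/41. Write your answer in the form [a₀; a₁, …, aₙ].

⌊1388/41⌋ = 33, remainder 35
⌊41/35⌋ = 1, remainder 6
⌊35/6⌋ = 5, remainder 5
⌊6/5⌋ = 1, remainder 1
⌊5/1⌋ = 5, remainder 0

[33; 1, 5, 1, 5]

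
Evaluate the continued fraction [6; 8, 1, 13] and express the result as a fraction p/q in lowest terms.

Build up convergents one term at a time:
a_0 = 6: 6/1
a_1 = 8: 49/8
a_2 = 1: 55/9
a_3 = 13: 764/125

764/125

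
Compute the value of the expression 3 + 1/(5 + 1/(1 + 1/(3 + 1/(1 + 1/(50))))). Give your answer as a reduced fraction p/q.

Starting at the tail and folding back:
Start with 50.
1 + 1/(50/1) = 1 + 1/50 = 51/50
3 + 1/(51/50) = 3 + 50/51 = 203/51
1 + 1/(203/51) = 1 + 51/203 = 254/203
5 + 1/(254/203) = 5 + 203/254 = 1473/254
3 + 1/(1473/254) = 3 + 254/1473 = 4673/1473

4673/1473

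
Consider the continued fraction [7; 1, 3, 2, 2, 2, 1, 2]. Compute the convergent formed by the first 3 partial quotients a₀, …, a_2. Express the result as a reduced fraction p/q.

31/4

Start with 3.
1 + 1/(3/1) = 1 + 1/3 = 4/3
7 + 1/(4/3) = 7 + 3/4 = 31/4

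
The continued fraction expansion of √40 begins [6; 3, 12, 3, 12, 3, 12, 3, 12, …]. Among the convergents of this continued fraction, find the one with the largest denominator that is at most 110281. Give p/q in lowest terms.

337434/53353

List convergents until the denominator exceeds the bound:
a_0 = 6: 6/1  (≤ bound)
a_1 = 3: 19/3  (≤ bound)
a_2 = 12: 234/37  (≤ bound)
a_3 = 3: 721/114  (≤ bound)
a_4 = 12: 8886/1405  (≤ bound)
a_5 = 3: 27379/4329  (≤ bound)
a_6 = 12: 337434/53353  (≤ bound)
a_7 = 3: 1039681/164388  (> 110281, stop)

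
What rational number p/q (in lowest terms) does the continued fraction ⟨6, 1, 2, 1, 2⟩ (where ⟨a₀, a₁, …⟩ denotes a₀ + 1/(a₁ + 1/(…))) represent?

74/11

a_0 = 6: 6/1
a_1 = 1: 7/1
a_2 = 2: 20/3
a_3 = 1: 27/4
a_4 = 2: 74/11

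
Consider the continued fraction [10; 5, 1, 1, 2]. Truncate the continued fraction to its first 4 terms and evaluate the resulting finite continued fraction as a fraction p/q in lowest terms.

112/11

Compute successive convergents:
a_0 = 10: 10/1
a_1 = 5: 51/5
a_2 = 1: 61/6
a_3 = 1: 112/11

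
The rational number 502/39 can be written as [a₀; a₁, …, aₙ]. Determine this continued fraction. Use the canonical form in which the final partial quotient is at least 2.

[12; 1, 6, 1, 4]

⌊502/39⌋ = 12, remainder 34
⌊39/34⌋ = 1, remainder 5
⌊34/5⌋ = 6, remainder 4
⌊5/4⌋ = 1, remainder 1
⌊4/1⌋ = 4, remainder 0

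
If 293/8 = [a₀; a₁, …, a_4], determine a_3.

Repeatedly divide and take the remainder:
⌊293/8⌋ = 36, remainder 5
⌊8/5⌋ = 1, remainder 3
⌊5/3⌋ = 1, remainder 2
⌊3/2⌋ = 1, remainder 1

1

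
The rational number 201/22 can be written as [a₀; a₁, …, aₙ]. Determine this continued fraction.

[9; 7, 3]

Repeatedly divide and take the remainder:
⌊201/22⌋ = 9, remainder 3
⌊22/3⌋ = 7, remainder 1
⌊3/1⌋ = 3, remainder 0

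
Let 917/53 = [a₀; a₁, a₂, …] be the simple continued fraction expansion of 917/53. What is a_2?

3

Run the Euclidean algorithm, recording each quotient:
917 = 17·53 + 16, so a_0 = 17
53 = 3·16 + 5, so a_1 = 3
16 = 3·5 + 1, so a_2 = 3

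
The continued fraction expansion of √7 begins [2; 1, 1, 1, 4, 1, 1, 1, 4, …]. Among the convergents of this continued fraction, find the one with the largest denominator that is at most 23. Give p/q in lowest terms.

a_0 = 2: 2/1  (≤ bound)
a_1 = 1: 3/1  (≤ bound)
a_2 = 1: 5/2  (≤ bound)
a_3 = 1: 8/3  (≤ bound)
a_4 = 4: 37/14  (≤ bound)
a_5 = 1: 45/17  (≤ bound)
a_6 = 1: 82/31  (> 23, stop)

45/17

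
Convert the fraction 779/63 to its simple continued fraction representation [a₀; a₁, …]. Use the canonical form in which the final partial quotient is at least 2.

[12; 2, 1, 2, 1, 5]

779 ÷ 63 → quotient 12, remainder 23
63 ÷ 23 → quotient 2, remainder 17
23 ÷ 17 → quotient 1, remainder 6
17 ÷ 6 → quotient 2, remainder 5
6 ÷ 5 → quotient 1, remainder 1
5 ÷ 1 → quotient 5, remainder 0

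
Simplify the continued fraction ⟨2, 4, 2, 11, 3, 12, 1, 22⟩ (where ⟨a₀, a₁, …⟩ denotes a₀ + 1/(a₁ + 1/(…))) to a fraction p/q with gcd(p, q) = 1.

215953/97133

a_0 = 2: 2/1
a_1 = 4: 9/4
a_2 = 2: 20/9
a_3 = 11: 229/103
a_4 = 3: 707/318
a_5 = 12: 8713/3919
a_6 = 1: 9420/4237
a_7 = 22: 215953/97133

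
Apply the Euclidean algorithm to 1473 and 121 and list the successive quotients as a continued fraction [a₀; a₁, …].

[12; 5, 1, 3, 5]

Apply division with remainder until the remainder is 0:
1473 = 12·121 + 21, so a_0 = 12
121 = 5·21 + 16, so a_1 = 5
21 = 1·16 + 5, so a_2 = 1
16 = 3·5 + 1, so a_3 = 3
5 = 5·1 + 0, so a_4 = 5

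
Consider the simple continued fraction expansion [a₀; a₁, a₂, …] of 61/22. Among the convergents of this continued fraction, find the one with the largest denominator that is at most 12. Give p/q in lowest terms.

a_0 = 2: 2/1  (≤ bound)
a_1 = 1: 3/1  (≤ bound)
a_2 = 3: 11/4  (≤ bound)
a_3 = 2: 25/9  (≤ bound)
a_4 = 2: 61/22  (> 12, stop)

25/9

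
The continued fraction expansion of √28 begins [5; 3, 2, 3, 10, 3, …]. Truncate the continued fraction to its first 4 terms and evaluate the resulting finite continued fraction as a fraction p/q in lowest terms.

127/24

Collapse the nested fraction from the inside out:
Start with 3.
2 + 1/(3/1) = 2 + 1/3 = 7/3
3 + 1/(7/3) = 3 + 3/7 = 24/7
5 + 1/(24/7) = 5 + 7/24 = 127/24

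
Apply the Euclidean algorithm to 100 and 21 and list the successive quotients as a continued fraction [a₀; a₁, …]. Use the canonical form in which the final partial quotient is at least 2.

[4; 1, 3, 5]

Run the Euclidean algorithm, recording each quotient:
100 = 4·21 + 16, so a_0 = 4
21 = 1·16 + 5, so a_1 = 1
16 = 3·5 + 1, so a_2 = 3
5 = 5·1 + 0, so a_3 = 5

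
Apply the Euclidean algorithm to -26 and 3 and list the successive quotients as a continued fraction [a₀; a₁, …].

[-9; 3]

Repeatedly divide and take the remainder:
⌊-26/3⌋ = -9, remainder 1
⌊3/1⌋ = 3, remainder 0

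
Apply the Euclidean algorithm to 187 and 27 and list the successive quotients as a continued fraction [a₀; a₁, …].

[6; 1, 12, 2]

Apply division with remainder until the remainder is 0:
⌊187/27⌋ = 6, remainder 25
⌊27/25⌋ = 1, remainder 2
⌊25/2⌋ = 12, remainder 1
⌊2/1⌋ = 2, remainder 0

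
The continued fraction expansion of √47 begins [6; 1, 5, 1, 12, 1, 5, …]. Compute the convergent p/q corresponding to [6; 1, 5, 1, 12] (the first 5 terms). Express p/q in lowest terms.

Use the convergent recurrence hₖ = aₖ·hₖ₋₁ + hₖ₋₂ (and likewise for the denominators kₖ):
a_0 = 6: 6/1
a_1 = 1: 7/1
a_2 = 5: 41/6
a_3 = 1: 48/7
a_4 = 12: 617/90

617/90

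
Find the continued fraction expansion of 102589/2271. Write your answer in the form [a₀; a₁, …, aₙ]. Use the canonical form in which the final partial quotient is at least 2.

Apply division with remainder until the remainder is 0:
102589 ÷ 2271 → quotient 45, remainder 394
2271 ÷ 394 → quotient 5, remainder 301
394 ÷ 301 → quotient 1, remainder 93
301 ÷ 93 → quotient 3, remainder 22
93 ÷ 22 → quotient 4, remainder 5
22 ÷ 5 → quotient 4, remainder 2
5 ÷ 2 → quotient 2, remainder 1
2 ÷ 1 → quotient 2, remainder 0

[45; 5, 1, 3, 4, 4, 2, 2]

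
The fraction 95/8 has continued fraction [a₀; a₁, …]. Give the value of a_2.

Repeatedly divide and take the remainder:
95 ÷ 8 → quotient 11, remainder 7
8 ÷ 7 → quotient 1, remainder 1
7 ÷ 1 → quotient 7, remainder 0

7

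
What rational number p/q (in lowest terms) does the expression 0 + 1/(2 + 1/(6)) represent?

6/13

Start with 6.
2 + 1/(6/1) = 2 + 1/6 = 13/6
0 + 1/(13/6) = 0 + 6/13 = 6/13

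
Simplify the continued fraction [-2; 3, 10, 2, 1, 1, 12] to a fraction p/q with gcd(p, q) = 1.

-3401/2028

a_0 = -2: -2/1
a_1 = 3: -5/3
a_2 = 10: -52/31
a_3 = 2: -109/65
a_4 = 1: -161/96
a_5 = 1: -270/161
a_6 = 12: -3401/2028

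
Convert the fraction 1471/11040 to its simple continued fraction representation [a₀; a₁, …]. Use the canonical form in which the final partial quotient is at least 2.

1471 ÷ 11040 → quotient 0, remainder 1471
11040 ÷ 1471 → quotient 7, remainder 743
1471 ÷ 743 → quotient 1, remainder 728
743 ÷ 728 → quotient 1, remainder 15
728 ÷ 15 → quotient 48, remainder 8
15 ÷ 8 → quotient 1, remainder 7
8 ÷ 7 → quotient 1, remainder 1
7 ÷ 1 → quotient 7, remainder 0

[0; 7, 1, 1, 48, 1, 1, 7]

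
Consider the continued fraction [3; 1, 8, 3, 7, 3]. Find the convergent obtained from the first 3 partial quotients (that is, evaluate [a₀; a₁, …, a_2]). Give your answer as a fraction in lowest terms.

a_0 = 3: 3/1
a_1 = 1: 4/1
a_2 = 8: 35/9

35/9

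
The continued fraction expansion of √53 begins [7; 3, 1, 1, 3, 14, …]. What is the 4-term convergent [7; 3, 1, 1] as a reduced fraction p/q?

51/7

a_0 = 7: 7/1
a_1 = 3: 22/3
a_2 = 1: 29/4
a_3 = 1: 51/7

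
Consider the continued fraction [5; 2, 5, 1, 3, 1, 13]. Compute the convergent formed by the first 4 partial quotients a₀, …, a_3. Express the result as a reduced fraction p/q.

71/13

a_0 = 5: 5/1
a_1 = 2: 11/2
a_2 = 5: 60/11
a_3 = 1: 71/13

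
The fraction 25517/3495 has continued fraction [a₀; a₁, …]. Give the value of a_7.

2

25517 ÷ 3495 → quotient 7, remainder 1052
3495 ÷ 1052 → quotient 3, remainder 339
1052 ÷ 339 → quotient 3, remainder 35
339 ÷ 35 → quotient 9, remainder 24
35 ÷ 24 → quotient 1, remainder 11
24 ÷ 11 → quotient 2, remainder 2
11 ÷ 2 → quotient 5, remainder 1
2 ÷ 1 → quotient 2, remainder 0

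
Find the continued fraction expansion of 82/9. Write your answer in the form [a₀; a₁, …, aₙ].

[9; 9]

82 = 9·9 + 1, so a_0 = 9
9 = 9·1 + 0, so a_1 = 9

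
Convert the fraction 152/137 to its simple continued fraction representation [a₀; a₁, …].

[1; 9, 7, 2]

⌊152/137⌋ = 1, remainder 15
⌊137/15⌋ = 9, remainder 2
⌊15/2⌋ = 7, remainder 1
⌊2/1⌋ = 2, remainder 0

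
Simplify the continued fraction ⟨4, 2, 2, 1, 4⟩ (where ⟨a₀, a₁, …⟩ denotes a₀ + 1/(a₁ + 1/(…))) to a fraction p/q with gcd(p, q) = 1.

146/33

a_0 = 4: 4/1
a_1 = 2: 9/2
a_2 = 2: 22/5
a_3 = 1: 31/7
a_4 = 4: 146/33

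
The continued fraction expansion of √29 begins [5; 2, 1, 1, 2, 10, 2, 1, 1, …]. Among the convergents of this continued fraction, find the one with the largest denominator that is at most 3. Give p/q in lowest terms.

16/3

a_0 = 5: 5/1  (≤ bound)
a_1 = 2: 11/2  (≤ bound)
a_2 = 1: 16/3  (≤ bound)
a_3 = 1: 27/5  (> 3, stop)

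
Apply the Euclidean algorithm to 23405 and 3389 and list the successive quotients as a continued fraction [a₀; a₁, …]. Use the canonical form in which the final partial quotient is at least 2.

[6; 1, 9, 1, 1, 1, 11, 9]

23405 = 6·3389 + 3071, so a_0 = 6
3389 = 1·3071 + 318, so a_1 = 1
3071 = 9·318 + 209, so a_2 = 9
318 = 1·209 + 109, so a_3 = 1
209 = 1·109 + 100, so a_4 = 1
109 = 1·100 + 9, so a_5 = 1
100 = 11·9 + 1, so a_6 = 11
9 = 9·1 + 0, so a_7 = 9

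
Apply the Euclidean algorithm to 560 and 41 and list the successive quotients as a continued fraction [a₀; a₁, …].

Apply division with remainder until the remainder is 0:
⌊560/41⌋ = 13, remainder 27
⌊41/27⌋ = 1, remainder 14
⌊27/14⌋ = 1, remainder 13
⌊14/13⌋ = 1, remainder 1
⌊13/1⌋ = 13, remainder 0

[13; 1, 1, 1, 13]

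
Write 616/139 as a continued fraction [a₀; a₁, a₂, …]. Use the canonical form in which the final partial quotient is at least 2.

[4; 2, 3, 6, 3]

⌊616/139⌋ = 4, remainder 60
⌊139/60⌋ = 2, remainder 19
⌊60/19⌋ = 3, remainder 3
⌊19/3⌋ = 6, remainder 1
⌊3/1⌋ = 3, remainder 0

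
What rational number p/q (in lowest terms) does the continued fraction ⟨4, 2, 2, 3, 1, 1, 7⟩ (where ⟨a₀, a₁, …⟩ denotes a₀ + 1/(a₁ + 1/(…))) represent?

1301/295

Start with 7.
1 + 1/(7/1) = 1 + 1/7 = 8/7
1 + 1/(8/7) = 1 + 7/8 = 15/8
3 + 1/(15/8) = 3 + 8/15 = 53/15
2 + 1/(53/15) = 2 + 15/53 = 121/53
2 + 1/(121/53) = 2 + 53/121 = 295/121
4 + 1/(295/121) = 4 + 121/295 = 1301/295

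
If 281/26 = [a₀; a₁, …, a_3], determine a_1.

1

Repeatedly divide and take the remainder:
⌊281/26⌋ = 10, remainder 21
⌊26/21⌋ = 1, remainder 5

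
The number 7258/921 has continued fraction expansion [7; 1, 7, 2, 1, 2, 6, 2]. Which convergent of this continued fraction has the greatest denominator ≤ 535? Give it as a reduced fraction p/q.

3365/427

a_0 = 7: 7/1  (≤ bound)
a_1 = 1: 8/1  (≤ bound)
a_2 = 7: 63/8  (≤ bound)
a_3 = 2: 134/17  (≤ bound)
a_4 = 1: 197/25  (≤ bound)
a_5 = 2: 528/67  (≤ bound)
a_6 = 6: 3365/427  (≤ bound)
a_7 = 2: 7258/921  (> 535, stop)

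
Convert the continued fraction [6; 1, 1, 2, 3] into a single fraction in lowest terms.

112/17

Work from the innermost term outward:
Start with 3.
2 + 1/(3/1) = 2 + 1/3 = 7/3
1 + 1/(7/3) = 1 + 3/7 = 10/7
1 + 1/(10/7) = 1 + 7/10 = 17/10
6 + 1/(17/10) = 6 + 10/17 = 112/17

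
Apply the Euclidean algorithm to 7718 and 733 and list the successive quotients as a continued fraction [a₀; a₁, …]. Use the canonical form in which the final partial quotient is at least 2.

7718 ÷ 733 → quotient 10, remainder 388
733 ÷ 388 → quotient 1, remainder 345
388 ÷ 345 → quotient 1, remainder 43
345 ÷ 43 → quotient 8, remainder 1
43 ÷ 1 → quotient 43, remainder 0

[10; 1, 1, 8, 43]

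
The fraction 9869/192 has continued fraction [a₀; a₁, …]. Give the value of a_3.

Run the Euclidean algorithm, recording each quotient:
⌊9869/192⌋ = 51, remainder 77
⌊192/77⌋ = 2, remainder 38
⌊77/38⌋ = 2, remainder 1
⌊38/1⌋ = 38, remainder 0

38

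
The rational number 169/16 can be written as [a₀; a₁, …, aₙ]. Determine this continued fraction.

[10; 1, 1, 3, 2]

Repeatedly divide and take the remainder:
169 ÷ 16 → quotient 10, remainder 9
16 ÷ 9 → quotient 1, remainder 7
9 ÷ 7 → quotient 1, remainder 2
7 ÷ 2 → quotient 3, remainder 1
2 ÷ 1 → quotient 2, remainder 0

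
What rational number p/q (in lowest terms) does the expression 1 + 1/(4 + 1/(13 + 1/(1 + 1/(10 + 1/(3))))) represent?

2399/1926

Starting at the tail and folding back:
Start with 3.
10 + 1/(3/1) = 10 + 1/3 = 31/3
1 + 1/(31/3) = 1 + 3/31 = 34/31
13 + 1/(34/31) = 13 + 31/34 = 473/34
4 + 1/(473/34) = 4 + 34/473 = 1926/473
1 + 1/(1926/473) = 1 + 473/1926 = 2399/1926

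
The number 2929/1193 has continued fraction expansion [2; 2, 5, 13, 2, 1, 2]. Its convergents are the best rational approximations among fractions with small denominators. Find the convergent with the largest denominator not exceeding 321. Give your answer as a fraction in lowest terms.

739/301

a_0 = 2: 2/1  (≤ bound)
a_1 = 2: 5/2  (≤ bound)
a_2 = 5: 27/11  (≤ bound)
a_3 = 13: 356/145  (≤ bound)
a_4 = 2: 739/301  (≤ bound)
a_5 = 1: 1095/446  (> 321, stop)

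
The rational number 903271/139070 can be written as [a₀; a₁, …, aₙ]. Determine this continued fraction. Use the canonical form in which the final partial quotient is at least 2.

[6; 2, 50, 3, 30, 15]

Repeatedly divide and take the remainder:
903271 ÷ 139070 → quotient 6, remainder 68851
139070 ÷ 68851 → quotient 2, remainder 1368
68851 ÷ 1368 → quotient 50, remainder 451
1368 ÷ 451 → quotient 3, remainder 15
451 ÷ 15 → quotient 30, remainder 1
15 ÷ 1 → quotient 15, remainder 0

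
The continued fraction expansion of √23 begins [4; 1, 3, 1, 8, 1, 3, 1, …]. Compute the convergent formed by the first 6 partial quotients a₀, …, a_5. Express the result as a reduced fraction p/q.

Build up convergents one term at a time:
a_0 = 4: 4/1
a_1 = 1: 5/1
a_2 = 3: 19/4
a_3 = 1: 24/5
a_4 = 8: 211/44
a_5 = 1: 235/49

235/49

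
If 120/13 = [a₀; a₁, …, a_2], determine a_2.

3

Run the Euclidean algorithm, recording each quotient:
120 ÷ 13 → quotient 9, remainder 3
13 ÷ 3 → quotient 4, remainder 1
3 ÷ 1 → quotient 3, remainder 0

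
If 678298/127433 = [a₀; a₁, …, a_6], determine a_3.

5

678298 ÷ 127433 → quotient 5, remainder 41133
127433 ÷ 41133 → quotient 3, remainder 4034
41133 ÷ 4034 → quotient 10, remainder 793
4034 ÷ 793 → quotient 5, remainder 69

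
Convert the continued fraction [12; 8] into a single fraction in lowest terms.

Work from the innermost term outward:
Start with 8.
12 + 1/(8/1) = 12 + 1/8 = 97/8

97/8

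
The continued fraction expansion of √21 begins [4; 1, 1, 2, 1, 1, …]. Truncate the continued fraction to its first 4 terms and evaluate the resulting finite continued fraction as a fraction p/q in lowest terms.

23/5

Use the convergent recurrence hₖ = aₖ·hₖ₋₁ + hₖ₋₂ (and likewise for the denominators kₖ):
a_0 = 4: 4/1
a_1 = 1: 5/1
a_2 = 1: 9/2
a_3 = 2: 23/5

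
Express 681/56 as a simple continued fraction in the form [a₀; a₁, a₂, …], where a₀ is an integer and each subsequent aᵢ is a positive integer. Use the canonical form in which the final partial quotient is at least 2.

681 ÷ 56 → quotient 12, remainder 9
56 ÷ 9 → quotient 6, remainder 2
9 ÷ 2 → quotient 4, remainder 1
2 ÷ 1 → quotient 2, remainder 0

[12; 6, 4, 2]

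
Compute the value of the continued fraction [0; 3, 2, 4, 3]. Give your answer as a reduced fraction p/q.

29/100

Start with 3.
4 + 1/(3/1) = 4 + 1/3 = 13/3
2 + 1/(13/3) = 2 + 3/13 = 29/13
3 + 1/(29/13) = 3 + 13/29 = 100/29
0 + 1/(100/29) = 0 + 29/100 = 29/100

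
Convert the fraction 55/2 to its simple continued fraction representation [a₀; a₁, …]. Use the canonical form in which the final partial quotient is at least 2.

Run the Euclidean algorithm, recording each quotient:
55 = 27·2 + 1, so a_0 = 27
2 = 2·1 + 0, so a_1 = 2

[27; 2]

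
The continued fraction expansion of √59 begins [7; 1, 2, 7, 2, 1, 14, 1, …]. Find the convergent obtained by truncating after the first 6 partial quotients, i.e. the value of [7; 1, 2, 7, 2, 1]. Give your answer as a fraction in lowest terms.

a_0 = 7: 7/1
a_1 = 1: 8/1
a_2 = 2: 23/3
a_3 = 7: 169/22
a_4 = 2: 361/47
a_5 = 1: 530/69

530/69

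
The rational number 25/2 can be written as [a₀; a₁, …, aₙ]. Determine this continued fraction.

[12; 2]

25 = 12·2 + 1, so a_0 = 12
2 = 2·1 + 0, so a_1 = 2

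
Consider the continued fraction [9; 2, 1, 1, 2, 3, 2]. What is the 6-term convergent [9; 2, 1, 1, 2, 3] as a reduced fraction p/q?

Start with 3.
2 + 1/(3/1) = 2 + 1/3 = 7/3
1 + 1/(7/3) = 1 + 3/7 = 10/7
1 + 1/(10/7) = 1 + 7/10 = 17/10
2 + 1/(17/10) = 2 + 10/17 = 44/17
9 + 1/(44/17) = 9 + 17/44 = 413/44

413/44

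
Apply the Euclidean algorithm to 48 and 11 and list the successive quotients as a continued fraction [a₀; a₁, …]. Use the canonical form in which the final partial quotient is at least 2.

Run the Euclidean algorithm, recording each quotient:
48 ÷ 11 → quotient 4, remainder 4
11 ÷ 4 → quotient 2, remainder 3
4 ÷ 3 → quotient 1, remainder 1
3 ÷ 1 → quotient 3, remainder 0

[4; 2, 1, 3]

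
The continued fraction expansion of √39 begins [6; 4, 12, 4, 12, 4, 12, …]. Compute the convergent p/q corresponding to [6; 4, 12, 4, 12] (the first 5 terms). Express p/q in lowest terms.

15294/2449

Use the convergent recurrence hₖ = aₖ·hₖ₋₁ + hₖ₋₂ (and likewise for the denominators kₖ):
a_0 = 6: 6/1
a_1 = 4: 25/4
a_2 = 12: 306/49
a_3 = 4: 1249/200
a_4 = 12: 15294/2449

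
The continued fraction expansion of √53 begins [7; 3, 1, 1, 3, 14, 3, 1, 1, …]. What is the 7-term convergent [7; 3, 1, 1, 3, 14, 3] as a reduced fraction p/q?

7979/1096

a_0 = 7: 7/1
a_1 = 3: 22/3
a_2 = 1: 29/4
a_3 = 1: 51/7
a_4 = 3: 182/25
a_5 = 14: 2599/357
a_6 = 3: 7979/1096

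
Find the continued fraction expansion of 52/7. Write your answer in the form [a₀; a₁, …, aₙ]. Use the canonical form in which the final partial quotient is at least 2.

[7; 2, 3]

Run the Euclidean algorithm, recording each quotient:
52 ÷ 7 → quotient 7, remainder 3
7 ÷ 3 → quotient 2, remainder 1
3 ÷ 1 → quotient 3, remainder 0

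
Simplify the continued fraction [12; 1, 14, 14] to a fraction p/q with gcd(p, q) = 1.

2729/211

Start with 14.
14 + 1/(14/1) = 14 + 1/14 = 197/14
1 + 1/(197/14) = 1 + 14/197 = 211/197
12 + 1/(211/197) = 12 + 197/211 = 2729/211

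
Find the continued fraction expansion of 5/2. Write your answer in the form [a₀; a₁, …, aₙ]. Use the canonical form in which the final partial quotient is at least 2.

5 ÷ 2 → quotient 2, remainder 1
2 ÷ 1 → quotient 2, remainder 0

[2; 2]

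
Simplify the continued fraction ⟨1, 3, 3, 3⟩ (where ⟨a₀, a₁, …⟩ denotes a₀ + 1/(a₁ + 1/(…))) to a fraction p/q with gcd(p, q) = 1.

43/33

Use the convergent recurrence hₖ = aₖ·hₖ₋₁ + hₖ₋₂ (and likewise for the denominators kₖ):
a_0 = 1: 1/1
a_1 = 3: 4/3
a_2 = 3: 13/10
a_3 = 3: 43/33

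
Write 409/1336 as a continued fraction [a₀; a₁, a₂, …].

[0; 3, 3, 1, 3, 27]

⌊409/1336⌋ = 0, remainder 409
⌊1336/409⌋ = 3, remainder 109
⌊409/109⌋ = 3, remainder 82
⌊109/82⌋ = 1, remainder 27
⌊82/27⌋ = 3, remainder 1
⌊27/1⌋ = 27, remainder 0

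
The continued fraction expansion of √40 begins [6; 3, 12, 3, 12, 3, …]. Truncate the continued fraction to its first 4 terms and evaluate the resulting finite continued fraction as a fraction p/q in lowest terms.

Collapse the nested fraction from the inside out:
Start with 3.
12 + 1/(3/1) = 12 + 1/3 = 37/3
3 + 1/(37/3) = 3 + 3/37 = 114/37
6 + 1/(114/37) = 6 + 37/114 = 721/114

721/114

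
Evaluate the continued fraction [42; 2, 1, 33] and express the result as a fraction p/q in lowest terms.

Collapse the nested fraction from the inside out:
Start with 33.
1 + 1/(33/1) = 1 + 1/33 = 34/33
2 + 1/(34/33) = 2 + 33/34 = 101/34
42 + 1/(101/34) = 42 + 34/101 = 4276/101

4276/101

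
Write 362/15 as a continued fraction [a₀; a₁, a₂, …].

Apply division with remainder until the remainder is 0:
362 ÷ 15 → quotient 24, remainder 2
15 ÷ 2 → quotient 7, remainder 1
2 ÷ 1 → quotient 2, remainder 0

[24; 7, 2]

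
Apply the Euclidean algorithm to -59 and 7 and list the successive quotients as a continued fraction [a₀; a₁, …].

[-9; 1, 1, 3]

⌊-59/7⌋ = -9, remainder 4
⌊7/4⌋ = 1, remainder 3
⌊4/3⌋ = 1, remainder 1
⌊3/1⌋ = 3, remainder 0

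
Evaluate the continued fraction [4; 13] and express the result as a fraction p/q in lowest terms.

53/13

Use the convergent recurrence hₖ = aₖ·hₖ₋₁ + hₖ₋₂ (and likewise for the denominators kₖ):
a_0 = 4: 4/1
a_1 = 13: 53/13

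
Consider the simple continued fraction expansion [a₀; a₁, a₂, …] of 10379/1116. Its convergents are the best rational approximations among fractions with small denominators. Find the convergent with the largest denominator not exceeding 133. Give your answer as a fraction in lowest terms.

List convergents until the denominator exceeds the bound:
a_0 = 9: 9/1  (≤ bound)
a_1 = 3: 28/3  (≤ bound)
a_2 = 3: 93/10  (≤ bound)
a_3 = 55: 5143/553  (> 133, stop)

93/10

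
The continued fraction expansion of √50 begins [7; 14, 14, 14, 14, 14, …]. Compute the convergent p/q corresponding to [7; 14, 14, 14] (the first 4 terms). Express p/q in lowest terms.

19601/2772

Collapse the nested fraction from the inside out:
Start with 14.
14 + 1/(14/1) = 14 + 1/14 = 197/14
14 + 1/(197/14) = 14 + 14/197 = 2772/197
7 + 1/(2772/197) = 7 + 197/2772 = 19601/2772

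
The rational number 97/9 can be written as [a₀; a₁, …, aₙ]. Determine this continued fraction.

[10; 1, 3, 2]

Run the Euclidean algorithm, recording each quotient:
97 = 10·9 + 7, so a_0 = 10
9 = 1·7 + 2, so a_1 = 1
7 = 3·2 + 1, so a_2 = 3
2 = 2·1 + 0, so a_3 = 2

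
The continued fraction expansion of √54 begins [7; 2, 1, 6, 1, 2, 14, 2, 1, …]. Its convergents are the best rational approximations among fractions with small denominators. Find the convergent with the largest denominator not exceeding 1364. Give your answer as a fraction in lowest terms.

a_0 = 7: 7/1  (≤ bound)
a_1 = 2: 15/2  (≤ bound)
a_2 = 1: 22/3  (≤ bound)
a_3 = 6: 147/20  (≤ bound)
a_4 = 1: 169/23  (≤ bound)
a_5 = 2: 485/66  (≤ bound)
a_6 = 14: 6959/947  (≤ bound)
a_7 = 2: 14403/1960  (> 1364, stop)

6959/947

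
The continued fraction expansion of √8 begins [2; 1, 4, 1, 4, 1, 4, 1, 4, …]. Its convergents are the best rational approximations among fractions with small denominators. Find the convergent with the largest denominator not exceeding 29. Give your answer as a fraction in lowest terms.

a_0 = 2: 2/1  (≤ bound)
a_1 = 1: 3/1  (≤ bound)
a_2 = 4: 14/5  (≤ bound)
a_3 = 1: 17/6  (≤ bound)
a_4 = 4: 82/29  (≤ bound)
a_5 = 1: 99/35  (> 29, stop)

82/29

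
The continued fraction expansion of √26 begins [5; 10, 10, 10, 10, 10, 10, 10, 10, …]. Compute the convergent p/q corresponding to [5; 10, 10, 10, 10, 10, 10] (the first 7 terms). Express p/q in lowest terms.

Start with 10.
10 + 1/(10/1) = 10 + 1/10 = 101/10
10 + 1/(101/10) = 10 + 10/101 = 1020/101
10 + 1/(1020/101) = 10 + 101/1020 = 10301/1020
10 + 1/(10301/1020) = 10 + 1020/10301 = 104030/10301
10 + 1/(104030/10301) = 10 + 10301/104030 = 1050601/104030
5 + 1/(1050601/104030) = 5 + 104030/1050601 = 5357035/1050601

5357035/1050601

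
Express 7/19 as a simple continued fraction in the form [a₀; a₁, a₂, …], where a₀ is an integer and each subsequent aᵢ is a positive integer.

[0; 2, 1, 2, 2]

7 = 0·19 + 7, so a_0 = 0
19 = 2·7 + 5, so a_1 = 2
7 = 1·5 + 2, so a_2 = 1
5 = 2·2 + 1, so a_3 = 2
2 = 2·1 + 0, so a_4 = 2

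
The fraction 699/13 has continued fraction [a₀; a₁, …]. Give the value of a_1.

1

Apply division with remainder until the remainder is 0:
699 ÷ 13 → quotient 53, remainder 10
13 ÷ 10 → quotient 1, remainder 3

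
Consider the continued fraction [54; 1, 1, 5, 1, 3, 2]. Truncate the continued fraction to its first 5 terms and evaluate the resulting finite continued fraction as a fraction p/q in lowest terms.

709/13

Compute successive convergents:
a_0 = 54: 54/1
a_1 = 1: 55/1
a_2 = 1: 109/2
a_3 = 5: 600/11
a_4 = 1: 709/13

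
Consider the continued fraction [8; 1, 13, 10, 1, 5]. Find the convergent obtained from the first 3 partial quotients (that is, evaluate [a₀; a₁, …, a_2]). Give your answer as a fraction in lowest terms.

125/14

Use the convergent recurrence hₖ = aₖ·hₖ₋₁ + hₖ₋₂ (and likewise for the denominators kₖ):
a_0 = 8: 8/1
a_1 = 1: 9/1
a_2 = 13: 125/14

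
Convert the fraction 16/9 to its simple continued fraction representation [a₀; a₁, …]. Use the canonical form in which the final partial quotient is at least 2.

[1; 1, 3, 2]

Repeatedly divide and take the remainder:
⌊16/9⌋ = 1, remainder 7
⌊9/7⌋ = 1, remainder 2
⌊7/2⌋ = 3, remainder 1
⌊2/1⌋ = 2, remainder 0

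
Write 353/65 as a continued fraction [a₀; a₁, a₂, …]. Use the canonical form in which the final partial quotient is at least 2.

[5; 2, 3, 9]

Run the Euclidean algorithm, recording each quotient:
353 ÷ 65 → quotient 5, remainder 28
65 ÷ 28 → quotient 2, remainder 9
28 ÷ 9 → quotient 3, remainder 1
9 ÷ 1 → quotient 9, remainder 0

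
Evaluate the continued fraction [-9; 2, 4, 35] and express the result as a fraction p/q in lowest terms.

a_0 = -9: -9/1
a_1 = 2: -17/2
a_2 = 4: -77/9
a_3 = 35: -2712/317

-2712/317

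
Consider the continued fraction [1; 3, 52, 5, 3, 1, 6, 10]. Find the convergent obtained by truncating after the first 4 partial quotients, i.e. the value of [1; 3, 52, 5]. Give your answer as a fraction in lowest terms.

Start with 5.
52 + 1/(5/1) = 52 + 1/5 = 261/5
3 + 1/(261/5) = 3 + 5/261 = 788/261
1 + 1/(788/261) = 1 + 261/788 = 1049/788

1049/788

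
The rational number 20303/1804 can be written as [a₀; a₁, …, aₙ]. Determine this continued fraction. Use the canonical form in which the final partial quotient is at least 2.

Apply division with remainder until the remainder is 0:
⌊20303/1804⌋ = 11, remainder 459
⌊1804/459⌋ = 3, remainder 427
⌊459/427⌋ = 1, remainder 32
⌊427/32⌋ = 13, remainder 11
⌊32/11⌋ = 2, remainder 10
⌊11/10⌋ = 1, remainder 1
⌊10/1⌋ = 10, remainder 0

[11; 3, 1, 13, 2, 1, 10]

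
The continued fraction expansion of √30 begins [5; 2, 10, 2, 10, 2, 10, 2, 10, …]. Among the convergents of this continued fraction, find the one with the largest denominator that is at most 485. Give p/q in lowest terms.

a_0 = 5: 5/1  (≤ bound)
a_1 = 2: 11/2  (≤ bound)
a_2 = 10: 115/21  (≤ bound)
a_3 = 2: 241/44  (≤ bound)
a_4 = 10: 2525/461  (≤ bound)
a_5 = 2: 5291/966  (> 485, stop)

2525/461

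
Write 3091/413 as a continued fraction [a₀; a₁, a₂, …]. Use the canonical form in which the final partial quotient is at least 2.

⌊3091/413⌋ = 7, remainder 200
⌊413/200⌋ = 2, remainder 13
⌊200/13⌋ = 15, remainder 5
⌊13/5⌋ = 2, remainder 3
⌊5/3⌋ = 1, remainder 2
⌊3/2⌋ = 1, remainder 1
⌊2/1⌋ = 2, remainder 0

[7; 2, 15, 2, 1, 1, 2]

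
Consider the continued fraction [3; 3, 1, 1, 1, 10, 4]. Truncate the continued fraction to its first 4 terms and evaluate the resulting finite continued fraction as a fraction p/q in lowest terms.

23/7

a_0 = 3: 3/1
a_1 = 3: 10/3
a_2 = 1: 13/4
a_3 = 1: 23/7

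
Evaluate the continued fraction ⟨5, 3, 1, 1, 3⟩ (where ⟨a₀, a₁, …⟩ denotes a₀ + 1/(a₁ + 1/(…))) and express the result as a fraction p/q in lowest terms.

Collapse the nested fraction from the inside out:
Start with 3.
1 + 1/(3/1) = 1 + 1/3 = 4/3
1 + 1/(4/3) = 1 + 3/4 = 7/4
3 + 1/(7/4) = 3 + 4/7 = 25/7
5 + 1/(25/7) = 5 + 7/25 = 132/25

132/25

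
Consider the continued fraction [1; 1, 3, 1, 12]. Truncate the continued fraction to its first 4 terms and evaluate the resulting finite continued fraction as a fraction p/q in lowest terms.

9/5

a_0 = 1: 1/1
a_1 = 1: 2/1
a_2 = 3: 7/4
a_3 = 1: 9/5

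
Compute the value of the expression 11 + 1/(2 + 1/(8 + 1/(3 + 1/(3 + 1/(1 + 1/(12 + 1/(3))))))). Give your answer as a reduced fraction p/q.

a_0 = 11: 11/1
a_1 = 2: 23/2
a_2 = 8: 195/17
a_3 = 3: 608/53
a_4 = 3: 2019/176
a_5 = 1: 2627/229
a_6 = 12: 33543/2924
a_7 = 3: 103256/9001

103256/9001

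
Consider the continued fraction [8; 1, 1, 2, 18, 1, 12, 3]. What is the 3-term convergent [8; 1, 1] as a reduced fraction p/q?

Use the convergent recurrence hₖ = aₖ·hₖ₋₁ + hₖ₋₂ (and likewise for the denominators kₖ):
a_0 = 8: 8/1
a_1 = 1: 9/1
a_2 = 1: 17/2

17/2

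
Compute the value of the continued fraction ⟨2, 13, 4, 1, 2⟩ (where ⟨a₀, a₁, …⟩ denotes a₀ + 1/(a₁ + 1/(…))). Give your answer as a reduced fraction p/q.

Start with 2.
1 + 1/(2/1) = 1 + 1/2 = 3/2
4 + 1/(3/2) = 4 + 2/3 = 14/3
13 + 1/(14/3) = 13 + 3/14 = 185/14
2 + 1/(185/14) = 2 + 14/185 = 384/185

384/185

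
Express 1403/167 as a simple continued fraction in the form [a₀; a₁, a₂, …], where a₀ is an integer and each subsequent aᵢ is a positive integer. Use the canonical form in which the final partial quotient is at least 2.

Run the Euclidean algorithm, recording each quotient:
1403 = 8·167 + 67, so a_0 = 8
167 = 2·67 + 33, so a_1 = 2
67 = 2·33 + 1, so a_2 = 2
33 = 33·1 + 0, so a_3 = 33

[8; 2, 2, 33]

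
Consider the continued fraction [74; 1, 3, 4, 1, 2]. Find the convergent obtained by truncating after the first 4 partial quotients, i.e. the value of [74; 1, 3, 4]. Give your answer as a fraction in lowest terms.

Start with 4.
3 + 1/(4/1) = 3 + 1/4 = 13/4
1 + 1/(13/4) = 1 + 4/13 = 17/13
74 + 1/(17/13) = 74 + 13/17 = 1271/17

1271/17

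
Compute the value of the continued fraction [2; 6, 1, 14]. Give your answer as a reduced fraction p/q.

223/104

a_0 = 2: 2/1
a_1 = 6: 13/6
a_2 = 1: 15/7
a_3 = 14: 223/104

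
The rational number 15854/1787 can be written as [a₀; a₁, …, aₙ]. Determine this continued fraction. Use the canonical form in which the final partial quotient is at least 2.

Repeatedly divide and take the remainder:
15854 ÷ 1787 → quotient 8, remainder 1558
1787 ÷ 1558 → quotient 1, remainder 229
1558 ÷ 229 → quotient 6, remainder 184
229 ÷ 184 → quotient 1, remainder 45
184 ÷ 45 → quotient 4, remainder 4
45 ÷ 4 → quotient 11, remainder 1
4 ÷ 1 → quotient 4, remainder 0

[8; 1, 6, 1, 4, 11, 4]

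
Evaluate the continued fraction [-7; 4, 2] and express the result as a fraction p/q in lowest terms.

a_0 = -7: -7/1
a_1 = 4: -27/4
a_2 = 2: -61/9

-61/9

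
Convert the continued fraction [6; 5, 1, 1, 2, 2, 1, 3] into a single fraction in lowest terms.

2175/352

Starting at the tail and folding back:
Start with 3.
1 + 1/(3/1) = 1 + 1/3 = 4/3
2 + 1/(4/3) = 2 + 3/4 = 11/4
2 + 1/(11/4) = 2 + 4/11 = 26/11
1 + 1/(26/11) = 1 + 11/26 = 37/26
1 + 1/(37/26) = 1 + 26/37 = 63/37
5 + 1/(63/37) = 5 + 37/63 = 352/63
6 + 1/(352/63) = 6 + 63/352 = 2175/352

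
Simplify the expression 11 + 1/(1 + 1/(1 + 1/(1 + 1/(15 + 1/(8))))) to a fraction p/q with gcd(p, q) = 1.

4419/379

Start with 8.
15 + 1/(8/1) = 15 + 1/8 = 121/8
1 + 1/(121/8) = 1 + 8/121 = 129/121
1 + 1/(129/121) = 1 + 121/129 = 250/129
1 + 1/(250/129) = 1 + 129/250 = 379/250
11 + 1/(379/250) = 11 + 250/379 = 4419/379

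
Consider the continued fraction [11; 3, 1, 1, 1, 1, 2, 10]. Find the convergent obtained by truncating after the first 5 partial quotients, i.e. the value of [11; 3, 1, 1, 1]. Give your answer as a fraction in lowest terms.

124/11

Work from the innermost term outward:
Start with 1.
1 + 1/(1/1) = 1 + 1/1 = 2/1
1 + 1/(2/1) = 1 + 1/2 = 3/2
3 + 1/(3/2) = 3 + 2/3 = 11/3
11 + 1/(11/3) = 11 + 3/11 = 124/11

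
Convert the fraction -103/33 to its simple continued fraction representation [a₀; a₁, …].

[-4; 1, 7, 4]

⌊-103/33⌋ = -4, remainder 29
⌊33/29⌋ = 1, remainder 4
⌊29/4⌋ = 7, remainder 1
⌊4/1⌋ = 4, remainder 0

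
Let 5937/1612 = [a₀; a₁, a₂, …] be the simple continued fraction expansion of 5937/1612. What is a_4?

2

5937 = 3·1612 + 1101, so a_0 = 3
1612 = 1·1101 + 511, so a_1 = 1
1101 = 2·511 + 79, so a_2 = 2
511 = 6·79 + 37, so a_3 = 6
79 = 2·37 + 5, so a_4 = 2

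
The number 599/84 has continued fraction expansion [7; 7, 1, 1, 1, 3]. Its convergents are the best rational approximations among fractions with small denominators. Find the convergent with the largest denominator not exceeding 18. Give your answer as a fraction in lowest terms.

a_0 = 7: 7/1  (≤ bound)
a_1 = 7: 50/7  (≤ bound)
a_2 = 1: 57/8  (≤ bound)
a_3 = 1: 107/15  (≤ bound)
a_4 = 1: 164/23  (> 18, stop)

107/15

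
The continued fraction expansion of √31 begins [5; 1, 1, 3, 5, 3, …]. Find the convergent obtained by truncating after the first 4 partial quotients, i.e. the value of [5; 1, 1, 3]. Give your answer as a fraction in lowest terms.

Build up convergents one term at a time:
a_0 = 5: 5/1
a_1 = 1: 6/1
a_2 = 1: 11/2
a_3 = 3: 39/7

39/7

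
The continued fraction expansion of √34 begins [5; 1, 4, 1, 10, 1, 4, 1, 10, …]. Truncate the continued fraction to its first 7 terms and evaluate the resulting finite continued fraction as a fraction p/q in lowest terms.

Build up convergents one term at a time:
a_0 = 5: 5/1
a_1 = 1: 6/1
a_2 = 4: 29/5
a_3 = 1: 35/6
a_4 = 10: 379/65
a_5 = 1: 414/71
a_6 = 4: 2035/349

2035/349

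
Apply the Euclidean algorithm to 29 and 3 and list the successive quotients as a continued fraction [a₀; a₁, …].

[9; 1, 2]

Apply division with remainder until the remainder is 0:
29 = 9·3 + 2, so a_0 = 9
3 = 1·2 + 1, so a_1 = 1
2 = 2·1 + 0, so a_2 = 2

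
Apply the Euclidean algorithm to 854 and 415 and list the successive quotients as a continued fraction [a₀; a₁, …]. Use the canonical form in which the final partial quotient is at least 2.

[2; 17, 3, 2, 3]

Repeatedly divide and take the remainder:
854 ÷ 415 → quotient 2, remainder 24
415 ÷ 24 → quotient 17, remainder 7
24 ÷ 7 → quotient 3, remainder 3
7 ÷ 3 → quotient 2, remainder 1
3 ÷ 1 → quotient 3, remainder 0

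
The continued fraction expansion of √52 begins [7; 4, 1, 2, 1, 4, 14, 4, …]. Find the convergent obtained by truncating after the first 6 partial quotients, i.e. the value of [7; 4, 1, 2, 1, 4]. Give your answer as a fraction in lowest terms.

649/90

a_0 = 7: 7/1
a_1 = 4: 29/4
a_2 = 1: 36/5
a_3 = 2: 101/14
a_4 = 1: 137/19
a_5 = 4: 649/90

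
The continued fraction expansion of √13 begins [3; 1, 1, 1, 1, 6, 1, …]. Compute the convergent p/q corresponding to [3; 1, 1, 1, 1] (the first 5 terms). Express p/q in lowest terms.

Starting at the tail and folding back:
Start with 1.
1 + 1/(1/1) = 1 + 1/1 = 2/1
1 + 1/(2/1) = 1 + 1/2 = 3/2
1 + 1/(3/2) = 1 + 2/3 = 5/3
3 + 1/(5/3) = 3 + 3/5 = 18/5

18/5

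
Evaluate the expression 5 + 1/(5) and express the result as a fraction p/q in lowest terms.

26/5

a_0 = 5: 5/1
a_1 = 5: 26/5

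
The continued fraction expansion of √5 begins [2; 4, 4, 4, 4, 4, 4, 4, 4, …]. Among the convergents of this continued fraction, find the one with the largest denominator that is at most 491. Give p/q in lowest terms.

682/305

a_0 = 2: 2/1  (≤ bound)
a_1 = 4: 9/4  (≤ bound)
a_2 = 4: 38/17  (≤ bound)
a_3 = 4: 161/72  (≤ bound)
a_4 = 4: 682/305  (≤ bound)
a_5 = 4: 2889/1292  (> 491, stop)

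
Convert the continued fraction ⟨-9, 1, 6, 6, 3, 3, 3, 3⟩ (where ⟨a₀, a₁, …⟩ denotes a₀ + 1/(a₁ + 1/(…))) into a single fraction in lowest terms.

Starting at the tail and folding back:
Start with 3.
3 + 1/(3/1) = 3 + 1/3 = 10/3
3 + 1/(10/3) = 3 + 3/10 = 33/10
3 + 1/(33/10) = 3 + 10/33 = 109/33
6 + 1/(109/33) = 6 + 33/109 = 687/109
6 + 1/(687/109) = 6 + 109/687 = 4231/687
1 + 1/(4231/687) = 1 + 687/4231 = 4918/4231
-9 + 1/(4918/4231) = -9 + 4231/4918 = -40031/4918

-40031/4918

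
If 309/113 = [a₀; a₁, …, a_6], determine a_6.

2

309 ÷ 113 → quotient 2, remainder 83
113 ÷ 83 → quotient 1, remainder 30
83 ÷ 30 → quotient 2, remainder 23
30 ÷ 23 → quotient 1, remainder 7
23 ÷ 7 → quotient 3, remainder 2
7 ÷ 2 → quotient 3, remainder 1
2 ÷ 1 → quotient 2, remainder 0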